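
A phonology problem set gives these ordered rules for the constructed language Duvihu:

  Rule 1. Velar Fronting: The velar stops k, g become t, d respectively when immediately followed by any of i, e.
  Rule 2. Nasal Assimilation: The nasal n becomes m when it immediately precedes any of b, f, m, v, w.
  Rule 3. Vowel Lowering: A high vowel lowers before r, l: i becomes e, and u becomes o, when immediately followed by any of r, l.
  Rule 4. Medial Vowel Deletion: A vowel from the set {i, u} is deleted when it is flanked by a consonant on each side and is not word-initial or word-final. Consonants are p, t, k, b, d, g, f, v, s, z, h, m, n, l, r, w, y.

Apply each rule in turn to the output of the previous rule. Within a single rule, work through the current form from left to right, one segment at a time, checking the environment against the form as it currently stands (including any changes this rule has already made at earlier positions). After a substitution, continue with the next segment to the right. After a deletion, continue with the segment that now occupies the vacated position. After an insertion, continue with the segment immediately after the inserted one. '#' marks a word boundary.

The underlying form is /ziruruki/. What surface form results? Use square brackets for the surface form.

[zerorti]

Rule 1 Velar Fronting: [ziruruki] → [ziruruti]
Rule 2 Nasal Assimilation: no change — [ziruruti]
Rule 3 Vowel Lowering: [ziruruti] → [zeroruti]
Rule 4 Medial Vowel Deletion: [zeroruti] → [zerorti]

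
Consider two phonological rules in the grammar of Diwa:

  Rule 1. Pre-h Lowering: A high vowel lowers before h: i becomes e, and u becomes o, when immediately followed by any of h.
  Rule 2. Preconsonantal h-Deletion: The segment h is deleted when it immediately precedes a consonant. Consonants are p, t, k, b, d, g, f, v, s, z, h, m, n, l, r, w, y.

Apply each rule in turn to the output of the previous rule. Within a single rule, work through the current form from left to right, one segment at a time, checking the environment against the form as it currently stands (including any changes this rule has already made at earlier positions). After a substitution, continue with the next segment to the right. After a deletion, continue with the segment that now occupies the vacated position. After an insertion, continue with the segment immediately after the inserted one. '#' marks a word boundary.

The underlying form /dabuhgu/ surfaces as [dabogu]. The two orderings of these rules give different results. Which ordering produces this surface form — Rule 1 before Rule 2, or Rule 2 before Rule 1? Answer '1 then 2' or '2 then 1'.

1 then 2

Order 1 then 2:
  1 Pre-h Lowering: [dabuhgu] → [dabohgu]
  2 Preconsonantal h-Deletion: [dabohgu] → [dabogu]
  result: [dabogu]
Order 2 then 1:
  2 Preconsonantal h-Deletion: [dabuhgu] → [dabugu]
  1 Pre-h Lowering: no change — [dabugu]
  result: [dabugu]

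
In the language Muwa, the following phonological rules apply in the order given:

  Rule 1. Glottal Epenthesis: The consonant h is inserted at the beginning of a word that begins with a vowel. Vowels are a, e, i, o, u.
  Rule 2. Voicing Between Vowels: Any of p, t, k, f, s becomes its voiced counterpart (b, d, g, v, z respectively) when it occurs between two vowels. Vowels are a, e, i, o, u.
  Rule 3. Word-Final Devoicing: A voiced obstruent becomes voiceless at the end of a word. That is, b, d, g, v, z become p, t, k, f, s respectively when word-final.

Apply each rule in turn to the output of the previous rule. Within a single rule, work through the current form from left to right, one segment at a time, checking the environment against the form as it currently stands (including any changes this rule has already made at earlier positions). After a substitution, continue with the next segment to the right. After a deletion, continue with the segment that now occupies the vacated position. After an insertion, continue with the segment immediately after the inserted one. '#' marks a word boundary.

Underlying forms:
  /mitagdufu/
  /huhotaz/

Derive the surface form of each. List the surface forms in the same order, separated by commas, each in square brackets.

/mitagdufu/:
  Rule 1 Glottal Epenthesis: no change — [mitagdufu]
  Rule 2 Voicing Between Vowels: [mitagdufu] → [midagduvu]
  Rule 3 Word-Final Devoicing: no change — [midagduvu]
/huhotaz/:
  Rule 1 Glottal Epenthesis: no change — [huhotaz]
  Rule 2 Voicing Between Vowels: [huhotaz] → [huhodaz]
  Rule 3 Word-Final Devoicing: [huhodaz] → [huhodas]

[midagduvu], [huhodas]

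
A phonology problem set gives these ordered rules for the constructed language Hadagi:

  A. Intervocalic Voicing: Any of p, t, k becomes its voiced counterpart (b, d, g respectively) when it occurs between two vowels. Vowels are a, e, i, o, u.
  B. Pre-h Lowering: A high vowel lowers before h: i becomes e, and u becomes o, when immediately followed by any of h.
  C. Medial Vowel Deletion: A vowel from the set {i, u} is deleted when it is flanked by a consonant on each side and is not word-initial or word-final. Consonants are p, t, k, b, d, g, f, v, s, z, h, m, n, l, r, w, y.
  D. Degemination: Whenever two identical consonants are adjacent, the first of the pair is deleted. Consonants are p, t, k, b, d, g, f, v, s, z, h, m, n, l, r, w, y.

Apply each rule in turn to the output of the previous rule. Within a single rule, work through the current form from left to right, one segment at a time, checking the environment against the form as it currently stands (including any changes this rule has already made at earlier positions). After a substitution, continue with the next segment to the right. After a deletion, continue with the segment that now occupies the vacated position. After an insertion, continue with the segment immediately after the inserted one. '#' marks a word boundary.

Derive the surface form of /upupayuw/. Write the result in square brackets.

[ubayw]

A Intervocalic Voicing: [upupayuw] → [ububayuw]
B Pre-h Lowering: no change — [ububayuw]
C Medial Vowel Deletion: [ububayuw] → [ubbayw]
D Degemination: [ubbayw] → [ubayw]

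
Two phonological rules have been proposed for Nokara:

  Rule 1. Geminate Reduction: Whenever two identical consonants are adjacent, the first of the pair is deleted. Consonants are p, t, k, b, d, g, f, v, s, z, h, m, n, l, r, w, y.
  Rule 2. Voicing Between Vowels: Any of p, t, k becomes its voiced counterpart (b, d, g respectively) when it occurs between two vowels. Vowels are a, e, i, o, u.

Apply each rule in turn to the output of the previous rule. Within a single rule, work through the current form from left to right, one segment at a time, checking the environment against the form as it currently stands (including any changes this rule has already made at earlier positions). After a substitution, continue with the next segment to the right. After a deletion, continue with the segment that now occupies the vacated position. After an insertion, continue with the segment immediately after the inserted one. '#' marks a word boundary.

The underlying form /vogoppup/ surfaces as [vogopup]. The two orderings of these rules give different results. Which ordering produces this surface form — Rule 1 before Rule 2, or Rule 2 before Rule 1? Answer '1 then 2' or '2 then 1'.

2 then 1

Order 1 then 2:
  1 Geminate Reduction: [vogoppup] → [vogopup]
  2 Voicing Between Vowels: [vogopup] → [vogobup]
  result: [vogobup]
Order 2 then 1:
  2 Voicing Between Vowels: no change — [vogoppup]
  1 Geminate Reduction: [vogoppup] → [vogopup]
  result: [vogopup]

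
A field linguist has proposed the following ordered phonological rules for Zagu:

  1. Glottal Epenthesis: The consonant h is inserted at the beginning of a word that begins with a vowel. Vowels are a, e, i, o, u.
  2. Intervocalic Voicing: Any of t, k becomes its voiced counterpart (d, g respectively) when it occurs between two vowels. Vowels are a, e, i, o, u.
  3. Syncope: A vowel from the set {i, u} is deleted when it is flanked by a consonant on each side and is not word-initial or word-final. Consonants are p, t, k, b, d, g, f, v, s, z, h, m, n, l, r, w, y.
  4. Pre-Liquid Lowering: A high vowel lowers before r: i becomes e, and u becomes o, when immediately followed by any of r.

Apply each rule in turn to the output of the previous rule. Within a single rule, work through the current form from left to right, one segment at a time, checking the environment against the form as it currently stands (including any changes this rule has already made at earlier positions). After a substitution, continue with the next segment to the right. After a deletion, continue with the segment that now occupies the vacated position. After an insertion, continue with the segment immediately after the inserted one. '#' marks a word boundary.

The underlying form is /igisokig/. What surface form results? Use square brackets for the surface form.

1 Glottal Epenthesis: [igisokig] → [higisokig]
2 Intervocalic Voicing: [higisokig] → [higisogig]
3 Syncope: [higisogig] → [hgsogg]
4 Pre-Liquid Lowering: no change — [hgsogg]

[hgsogg]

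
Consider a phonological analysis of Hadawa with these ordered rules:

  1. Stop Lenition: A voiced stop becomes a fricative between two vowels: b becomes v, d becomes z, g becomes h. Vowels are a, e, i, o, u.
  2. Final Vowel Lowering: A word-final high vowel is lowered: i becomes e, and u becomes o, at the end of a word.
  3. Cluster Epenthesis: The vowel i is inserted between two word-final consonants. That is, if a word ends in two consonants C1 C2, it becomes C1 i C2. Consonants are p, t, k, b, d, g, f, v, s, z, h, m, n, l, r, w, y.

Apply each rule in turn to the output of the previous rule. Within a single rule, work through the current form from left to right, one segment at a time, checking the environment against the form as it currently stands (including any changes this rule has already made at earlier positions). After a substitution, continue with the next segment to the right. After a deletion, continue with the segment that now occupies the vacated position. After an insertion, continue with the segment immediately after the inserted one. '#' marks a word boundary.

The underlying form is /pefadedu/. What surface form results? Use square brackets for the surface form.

[pefazezo]

1 Stop Lenition: [pefadedu] → [pefazezu]
2 Final Vowel Lowering: [pefazezu] → [pefazezo]
3 Cluster Epenthesis: no change — [pefazezo]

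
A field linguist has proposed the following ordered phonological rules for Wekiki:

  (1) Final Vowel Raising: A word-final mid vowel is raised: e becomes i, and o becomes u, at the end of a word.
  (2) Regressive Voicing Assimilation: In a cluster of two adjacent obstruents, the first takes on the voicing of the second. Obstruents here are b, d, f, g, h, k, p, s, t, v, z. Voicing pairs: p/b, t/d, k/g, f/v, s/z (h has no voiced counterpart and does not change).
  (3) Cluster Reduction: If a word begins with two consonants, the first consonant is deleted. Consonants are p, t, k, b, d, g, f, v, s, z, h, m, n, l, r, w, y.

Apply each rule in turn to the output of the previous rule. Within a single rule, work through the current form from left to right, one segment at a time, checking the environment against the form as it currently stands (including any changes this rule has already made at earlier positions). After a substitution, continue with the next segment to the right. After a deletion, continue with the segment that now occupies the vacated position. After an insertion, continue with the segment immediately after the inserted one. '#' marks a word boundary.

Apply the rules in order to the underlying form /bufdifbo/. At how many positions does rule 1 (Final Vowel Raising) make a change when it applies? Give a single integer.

1

(1) Final Vowel Raising: [bufdifbo] → [bufdifbu]
(2) Regressive Voicing Assimilation: [bufdifbu] → [buvdivbu]
(3) Cluster Reduction: no change — [buvdivbu]
Rule 1 changed 1 position(s).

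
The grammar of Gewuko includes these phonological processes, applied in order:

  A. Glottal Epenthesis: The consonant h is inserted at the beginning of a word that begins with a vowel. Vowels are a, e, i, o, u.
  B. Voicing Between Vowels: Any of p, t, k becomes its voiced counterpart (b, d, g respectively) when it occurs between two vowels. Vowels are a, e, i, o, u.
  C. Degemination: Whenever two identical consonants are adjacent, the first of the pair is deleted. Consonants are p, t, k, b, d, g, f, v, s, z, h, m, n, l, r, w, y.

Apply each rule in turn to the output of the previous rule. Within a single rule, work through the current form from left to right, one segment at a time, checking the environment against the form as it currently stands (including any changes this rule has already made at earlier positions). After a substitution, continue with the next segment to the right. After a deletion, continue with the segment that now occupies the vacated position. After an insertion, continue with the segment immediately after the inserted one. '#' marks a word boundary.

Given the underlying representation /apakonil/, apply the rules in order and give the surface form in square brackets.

[habagonil]

A Glottal Epenthesis: [apakonil] → [hapakonil]
B Voicing Between Vowels: [hapakonil] → [habagonil]
C Degemination: no change — [habagonil]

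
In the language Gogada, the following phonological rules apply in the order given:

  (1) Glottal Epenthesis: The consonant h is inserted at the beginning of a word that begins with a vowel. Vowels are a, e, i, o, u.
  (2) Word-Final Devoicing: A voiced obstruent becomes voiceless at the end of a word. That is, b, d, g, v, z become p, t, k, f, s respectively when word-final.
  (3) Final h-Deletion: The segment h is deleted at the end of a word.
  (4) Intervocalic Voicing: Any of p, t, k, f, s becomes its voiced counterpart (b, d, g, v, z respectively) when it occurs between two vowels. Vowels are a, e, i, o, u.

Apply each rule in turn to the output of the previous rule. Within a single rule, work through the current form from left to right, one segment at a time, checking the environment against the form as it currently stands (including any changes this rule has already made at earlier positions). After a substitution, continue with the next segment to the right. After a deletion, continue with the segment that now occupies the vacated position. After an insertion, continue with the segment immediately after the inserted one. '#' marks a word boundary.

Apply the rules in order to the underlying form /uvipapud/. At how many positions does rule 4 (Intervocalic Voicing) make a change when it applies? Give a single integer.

2

(1) Glottal Epenthesis: [uvipapud] → [huvipapud]
(2) Word-Final Devoicing: [huvipapud] → [huvipaput]
(3) Final h-Deletion: no change — [huvipaput]
(4) Intervocalic Voicing: [huvipaput] → [huvibabut]
Rule 4 changed 2 position(s).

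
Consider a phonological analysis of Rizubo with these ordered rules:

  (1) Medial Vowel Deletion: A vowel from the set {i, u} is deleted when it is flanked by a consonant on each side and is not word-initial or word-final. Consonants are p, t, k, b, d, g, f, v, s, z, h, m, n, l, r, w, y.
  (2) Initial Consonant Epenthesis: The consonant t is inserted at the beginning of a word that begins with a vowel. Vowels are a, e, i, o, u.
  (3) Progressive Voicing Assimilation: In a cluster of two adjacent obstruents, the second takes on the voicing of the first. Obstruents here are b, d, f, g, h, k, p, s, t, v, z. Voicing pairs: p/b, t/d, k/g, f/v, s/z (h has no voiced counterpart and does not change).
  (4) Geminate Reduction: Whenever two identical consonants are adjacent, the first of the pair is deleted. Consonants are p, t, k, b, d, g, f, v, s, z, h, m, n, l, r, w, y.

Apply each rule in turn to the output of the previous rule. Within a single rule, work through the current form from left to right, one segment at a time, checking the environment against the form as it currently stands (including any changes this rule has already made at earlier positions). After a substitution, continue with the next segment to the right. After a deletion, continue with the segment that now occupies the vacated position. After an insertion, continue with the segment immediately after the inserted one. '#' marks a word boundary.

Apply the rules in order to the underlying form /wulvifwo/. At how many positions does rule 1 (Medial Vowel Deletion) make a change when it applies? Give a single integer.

(1) Medial Vowel Deletion: [wulvifwo] → [wlvfwo]
(2) Initial Consonant Epenthesis: no change — [wlvfwo]
(3) Progressive Voicing Assimilation: [wlvfwo] → [wlvvwo]
(4) Geminate Reduction: [wlvvwo] → [wlvwo]
Rule 1 changed 2 position(s).

2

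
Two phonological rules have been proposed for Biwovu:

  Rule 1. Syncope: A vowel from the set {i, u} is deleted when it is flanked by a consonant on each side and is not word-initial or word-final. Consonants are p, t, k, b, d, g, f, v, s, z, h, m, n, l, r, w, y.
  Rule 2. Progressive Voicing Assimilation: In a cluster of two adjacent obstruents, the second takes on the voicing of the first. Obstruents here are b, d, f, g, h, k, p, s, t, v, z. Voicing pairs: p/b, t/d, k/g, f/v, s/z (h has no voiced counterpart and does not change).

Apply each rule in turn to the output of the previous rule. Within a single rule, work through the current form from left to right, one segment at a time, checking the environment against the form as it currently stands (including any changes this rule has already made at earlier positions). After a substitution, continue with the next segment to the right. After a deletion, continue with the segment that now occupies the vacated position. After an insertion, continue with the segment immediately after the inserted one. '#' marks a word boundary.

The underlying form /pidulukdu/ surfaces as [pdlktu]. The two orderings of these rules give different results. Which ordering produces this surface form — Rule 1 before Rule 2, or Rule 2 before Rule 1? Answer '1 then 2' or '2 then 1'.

Order 1 then 2:
  1 Syncope: [pidulukdu] → [pdlkdu]
  2 Progressive Voicing Assimilation: [pdlkdu] → [ptlktu]
  result: [ptlktu]
Order 2 then 1:
  2 Progressive Voicing Assimilation: [pidulukdu] → [piduluktu]
  1 Syncope: [piduluktu] → [pdlktu]
  result: [pdlktu]

2 then 1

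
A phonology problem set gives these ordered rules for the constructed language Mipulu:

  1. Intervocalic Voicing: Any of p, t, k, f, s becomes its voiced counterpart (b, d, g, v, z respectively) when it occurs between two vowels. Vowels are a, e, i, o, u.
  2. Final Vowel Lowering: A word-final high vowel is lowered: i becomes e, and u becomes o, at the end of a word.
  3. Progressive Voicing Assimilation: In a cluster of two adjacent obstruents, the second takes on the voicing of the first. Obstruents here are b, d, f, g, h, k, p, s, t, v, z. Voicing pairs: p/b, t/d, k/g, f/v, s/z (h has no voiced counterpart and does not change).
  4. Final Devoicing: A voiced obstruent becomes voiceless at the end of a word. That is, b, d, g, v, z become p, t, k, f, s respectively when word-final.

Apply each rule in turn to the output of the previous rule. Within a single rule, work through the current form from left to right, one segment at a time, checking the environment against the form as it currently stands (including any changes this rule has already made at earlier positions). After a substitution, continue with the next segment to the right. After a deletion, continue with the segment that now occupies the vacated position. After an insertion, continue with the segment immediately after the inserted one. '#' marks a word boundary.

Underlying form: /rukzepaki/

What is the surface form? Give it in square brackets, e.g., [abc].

[ruksebage]

1 Intervocalic Voicing: [rukzepaki] → [rukzebagi]
2 Final Vowel Lowering: [rukzebagi] → [rukzebage]
3 Progressive Voicing Assimilation: [rukzebage] → [ruksebage]
4 Final Devoicing: no change — [ruksebage]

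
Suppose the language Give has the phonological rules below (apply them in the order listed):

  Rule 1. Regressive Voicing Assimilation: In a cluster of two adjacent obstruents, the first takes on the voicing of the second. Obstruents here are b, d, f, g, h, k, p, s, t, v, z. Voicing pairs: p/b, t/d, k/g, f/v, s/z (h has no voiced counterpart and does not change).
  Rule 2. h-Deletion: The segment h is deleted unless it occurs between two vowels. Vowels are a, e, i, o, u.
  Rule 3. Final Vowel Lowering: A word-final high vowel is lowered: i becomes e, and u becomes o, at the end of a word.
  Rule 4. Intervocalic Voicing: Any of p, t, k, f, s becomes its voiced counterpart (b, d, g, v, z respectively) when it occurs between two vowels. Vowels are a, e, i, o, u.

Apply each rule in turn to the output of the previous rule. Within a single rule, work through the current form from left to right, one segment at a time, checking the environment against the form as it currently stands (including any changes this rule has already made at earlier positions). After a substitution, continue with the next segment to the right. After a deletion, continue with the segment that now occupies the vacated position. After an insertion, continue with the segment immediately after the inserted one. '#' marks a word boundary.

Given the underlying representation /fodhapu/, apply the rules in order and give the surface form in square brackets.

[fodabo]

Rule 1 Regressive Voicing Assimilation: [fodhapu] → [fothapu]
Rule 2 h-Deletion: [fothapu] → [fotapu]
Rule 3 Final Vowel Lowering: [fotapu] → [fotapo]
Rule 4 Intervocalic Voicing: [fotapo] → [fodabo]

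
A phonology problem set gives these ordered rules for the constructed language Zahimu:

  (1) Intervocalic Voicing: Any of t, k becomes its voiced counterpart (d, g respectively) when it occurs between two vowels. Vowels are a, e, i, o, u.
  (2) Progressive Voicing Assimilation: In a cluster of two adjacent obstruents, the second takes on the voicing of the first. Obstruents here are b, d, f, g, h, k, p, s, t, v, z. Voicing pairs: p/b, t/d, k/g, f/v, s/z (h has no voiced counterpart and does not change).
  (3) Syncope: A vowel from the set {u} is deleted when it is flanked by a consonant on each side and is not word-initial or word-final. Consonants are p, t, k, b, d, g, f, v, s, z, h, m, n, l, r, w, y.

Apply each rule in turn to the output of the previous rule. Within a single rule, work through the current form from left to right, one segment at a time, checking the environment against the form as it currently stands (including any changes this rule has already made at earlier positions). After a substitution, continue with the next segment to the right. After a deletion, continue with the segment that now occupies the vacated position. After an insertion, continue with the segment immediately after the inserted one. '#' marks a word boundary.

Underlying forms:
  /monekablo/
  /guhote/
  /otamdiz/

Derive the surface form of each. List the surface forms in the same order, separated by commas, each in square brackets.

[monegablo], [ghode], [odamdiz]

/monekablo/:
  (1) Intervocalic Voicing: [monekablo] → [monegablo]
  (2) Progressive Voicing Assimilation: no change — [monegablo]
  (3) Syncope: no change — [monegablo]
/guhote/:
  (1) Intervocalic Voicing: [guhote] → [guhode]
  (2) Progressive Voicing Assimilation: no change — [guhode]
  (3) Syncope: [guhode] → [ghode]
/otamdiz/:
  (1) Intervocalic Voicing: [otamdiz] → [odamdiz]
  (2) Progressive Voicing Assimilation: no change — [odamdiz]
  (3) Syncope: no change — [odamdiz]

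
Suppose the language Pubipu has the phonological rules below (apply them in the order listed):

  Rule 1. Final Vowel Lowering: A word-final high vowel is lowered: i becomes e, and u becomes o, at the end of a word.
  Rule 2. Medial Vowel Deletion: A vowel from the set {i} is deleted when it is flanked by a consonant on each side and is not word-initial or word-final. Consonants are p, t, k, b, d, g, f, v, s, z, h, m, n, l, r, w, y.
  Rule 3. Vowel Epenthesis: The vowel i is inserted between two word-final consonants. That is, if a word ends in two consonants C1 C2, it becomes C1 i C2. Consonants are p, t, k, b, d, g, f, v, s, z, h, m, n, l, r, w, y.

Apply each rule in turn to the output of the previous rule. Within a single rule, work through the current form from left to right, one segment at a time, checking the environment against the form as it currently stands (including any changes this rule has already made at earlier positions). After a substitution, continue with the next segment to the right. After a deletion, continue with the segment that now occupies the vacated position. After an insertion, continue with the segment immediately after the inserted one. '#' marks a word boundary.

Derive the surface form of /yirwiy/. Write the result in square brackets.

Rule 1 Final Vowel Lowering: no change — [yirwiy]
Rule 2 Medial Vowel Deletion: [yirwiy] → [yrwy]
Rule 3 Vowel Epenthesis: [yrwy] → [yrwiy]

[yrwiy]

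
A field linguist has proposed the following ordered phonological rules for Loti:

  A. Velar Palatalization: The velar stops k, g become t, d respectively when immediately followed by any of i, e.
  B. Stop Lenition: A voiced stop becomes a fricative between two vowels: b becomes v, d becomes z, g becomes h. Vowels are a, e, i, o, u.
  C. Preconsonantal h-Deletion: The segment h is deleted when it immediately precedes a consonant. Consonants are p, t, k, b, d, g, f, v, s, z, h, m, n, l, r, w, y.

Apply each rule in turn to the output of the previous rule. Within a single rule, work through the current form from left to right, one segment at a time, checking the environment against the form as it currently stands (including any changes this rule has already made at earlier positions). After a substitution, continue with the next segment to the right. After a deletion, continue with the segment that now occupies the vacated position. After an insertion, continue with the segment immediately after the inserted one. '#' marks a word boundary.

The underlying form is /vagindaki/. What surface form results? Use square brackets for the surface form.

[vazindati]

A Velar Palatalization: [vagindaki] → [vadindati]
B Stop Lenition: [vadindati] → [vazindati]
C Preconsonantal h-Deletion: no change — [vazindati]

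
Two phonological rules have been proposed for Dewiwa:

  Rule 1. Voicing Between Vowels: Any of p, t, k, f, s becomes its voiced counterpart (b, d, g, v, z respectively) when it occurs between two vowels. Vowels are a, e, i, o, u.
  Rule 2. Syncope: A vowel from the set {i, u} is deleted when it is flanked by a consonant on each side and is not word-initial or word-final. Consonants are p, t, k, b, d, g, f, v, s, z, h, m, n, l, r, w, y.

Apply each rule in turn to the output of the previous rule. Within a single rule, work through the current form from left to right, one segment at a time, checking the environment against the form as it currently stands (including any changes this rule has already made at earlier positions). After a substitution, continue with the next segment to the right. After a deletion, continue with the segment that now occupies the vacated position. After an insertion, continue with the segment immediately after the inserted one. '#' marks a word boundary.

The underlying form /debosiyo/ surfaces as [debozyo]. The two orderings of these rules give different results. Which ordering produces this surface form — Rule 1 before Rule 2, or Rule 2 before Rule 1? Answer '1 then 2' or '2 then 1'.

Order 1 then 2:
  1 Voicing Between Vowels: [debosiyo] → [deboziyo]
  2 Syncope: [deboziyo] → [debozyo]
  result: [debozyo]
Order 2 then 1:
  2 Syncope: [debosiyo] → [debosyo]
  1 Voicing Between Vowels: no change — [debosyo]
  result: [debosyo]

1 then 2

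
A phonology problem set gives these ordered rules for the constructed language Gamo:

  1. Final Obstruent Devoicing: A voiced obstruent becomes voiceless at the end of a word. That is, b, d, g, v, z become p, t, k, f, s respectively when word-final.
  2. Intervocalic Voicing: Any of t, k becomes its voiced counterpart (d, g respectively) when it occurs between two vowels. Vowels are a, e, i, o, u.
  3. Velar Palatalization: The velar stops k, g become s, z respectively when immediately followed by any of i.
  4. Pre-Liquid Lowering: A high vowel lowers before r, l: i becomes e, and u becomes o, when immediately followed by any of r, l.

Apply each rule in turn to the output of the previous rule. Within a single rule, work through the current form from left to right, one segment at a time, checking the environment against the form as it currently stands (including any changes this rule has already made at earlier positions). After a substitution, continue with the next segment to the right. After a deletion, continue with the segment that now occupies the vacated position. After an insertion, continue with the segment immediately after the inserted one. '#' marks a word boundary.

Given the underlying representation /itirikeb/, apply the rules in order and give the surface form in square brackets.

1 Final Obstruent Devoicing: [itirikeb] → [itirikep]
2 Intervocalic Voicing: [itirikep] → [idirigep]
3 Velar Palatalization: no change — [idirigep]
4 Pre-Liquid Lowering: [idirigep] → [iderigep]

[iderigep]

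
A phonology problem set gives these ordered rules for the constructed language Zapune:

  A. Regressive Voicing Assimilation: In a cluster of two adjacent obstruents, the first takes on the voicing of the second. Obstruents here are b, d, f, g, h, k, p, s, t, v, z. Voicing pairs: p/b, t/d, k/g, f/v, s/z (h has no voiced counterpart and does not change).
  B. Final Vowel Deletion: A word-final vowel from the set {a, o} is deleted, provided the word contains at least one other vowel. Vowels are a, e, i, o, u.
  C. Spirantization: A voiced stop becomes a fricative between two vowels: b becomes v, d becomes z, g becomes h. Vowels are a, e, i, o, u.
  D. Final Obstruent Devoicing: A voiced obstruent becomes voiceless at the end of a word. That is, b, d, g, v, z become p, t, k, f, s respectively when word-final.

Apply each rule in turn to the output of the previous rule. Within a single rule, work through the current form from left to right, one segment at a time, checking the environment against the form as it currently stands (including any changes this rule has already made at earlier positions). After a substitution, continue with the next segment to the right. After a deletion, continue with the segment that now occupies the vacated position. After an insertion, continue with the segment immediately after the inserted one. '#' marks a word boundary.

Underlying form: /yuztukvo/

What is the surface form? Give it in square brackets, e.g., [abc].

A Regressive Voicing Assimilation: [yuztukvo] → [yustugvo]
B Final Vowel Deletion: [yustugvo] → [yustugv]
C Spirantization: no change — [yustugv]
D Final Obstruent Devoicing: [yustugv] → [yustugf]

[yustugf]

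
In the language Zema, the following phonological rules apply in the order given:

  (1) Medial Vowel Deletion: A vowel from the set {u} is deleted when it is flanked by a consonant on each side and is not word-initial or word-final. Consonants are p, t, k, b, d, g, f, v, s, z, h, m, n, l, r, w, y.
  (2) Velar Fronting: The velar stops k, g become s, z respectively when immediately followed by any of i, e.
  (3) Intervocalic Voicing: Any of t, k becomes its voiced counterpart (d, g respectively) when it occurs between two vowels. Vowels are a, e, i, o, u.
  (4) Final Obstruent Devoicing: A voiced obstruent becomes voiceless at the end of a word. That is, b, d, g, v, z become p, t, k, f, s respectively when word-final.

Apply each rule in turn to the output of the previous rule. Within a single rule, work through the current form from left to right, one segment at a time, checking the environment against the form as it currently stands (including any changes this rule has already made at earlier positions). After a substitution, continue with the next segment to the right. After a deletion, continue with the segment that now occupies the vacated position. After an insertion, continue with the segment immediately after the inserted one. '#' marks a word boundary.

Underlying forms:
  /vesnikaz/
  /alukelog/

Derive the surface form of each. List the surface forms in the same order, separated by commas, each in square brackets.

/vesnikaz/:
  (1) Medial Vowel Deletion: no change — [vesnikaz]
  (2) Velar Fronting: no change — [vesnikaz]
  (3) Intervocalic Voicing: [vesnikaz] → [vesnigaz]
  (4) Final Obstruent Devoicing: [vesnigaz] → [vesnigas]
/alukelog/:
  (1) Medial Vowel Deletion: [alukelog] → [alkelog]
  (2) Velar Fronting: [alkelog] → [alselog]
  (3) Intervocalic Voicing: no change — [alselog]
  (4) Final Obstruent Devoicing: [alselog] → [alselok]

[vesnigas], [alselok]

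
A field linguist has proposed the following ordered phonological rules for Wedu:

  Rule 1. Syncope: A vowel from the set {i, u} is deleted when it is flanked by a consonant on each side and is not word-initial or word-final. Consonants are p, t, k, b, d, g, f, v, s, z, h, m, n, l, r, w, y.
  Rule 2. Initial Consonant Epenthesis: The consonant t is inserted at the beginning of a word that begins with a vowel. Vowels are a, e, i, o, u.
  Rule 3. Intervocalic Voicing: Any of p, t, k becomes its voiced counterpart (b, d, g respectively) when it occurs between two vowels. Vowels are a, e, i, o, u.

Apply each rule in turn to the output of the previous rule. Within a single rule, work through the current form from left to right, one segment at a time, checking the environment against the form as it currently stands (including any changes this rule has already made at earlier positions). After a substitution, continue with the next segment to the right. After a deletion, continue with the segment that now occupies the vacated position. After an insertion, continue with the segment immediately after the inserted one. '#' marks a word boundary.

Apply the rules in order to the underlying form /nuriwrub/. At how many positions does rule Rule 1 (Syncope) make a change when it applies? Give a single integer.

Rule 1 Syncope: [nuriwrub] → [nrwrb]
Rule 2 Initial Consonant Epenthesis: no change — [nrwrb]
Rule 3 Intervocalic Voicing: no change — [nrwrb]
Rule Rule 1 changed 3 position(s).

3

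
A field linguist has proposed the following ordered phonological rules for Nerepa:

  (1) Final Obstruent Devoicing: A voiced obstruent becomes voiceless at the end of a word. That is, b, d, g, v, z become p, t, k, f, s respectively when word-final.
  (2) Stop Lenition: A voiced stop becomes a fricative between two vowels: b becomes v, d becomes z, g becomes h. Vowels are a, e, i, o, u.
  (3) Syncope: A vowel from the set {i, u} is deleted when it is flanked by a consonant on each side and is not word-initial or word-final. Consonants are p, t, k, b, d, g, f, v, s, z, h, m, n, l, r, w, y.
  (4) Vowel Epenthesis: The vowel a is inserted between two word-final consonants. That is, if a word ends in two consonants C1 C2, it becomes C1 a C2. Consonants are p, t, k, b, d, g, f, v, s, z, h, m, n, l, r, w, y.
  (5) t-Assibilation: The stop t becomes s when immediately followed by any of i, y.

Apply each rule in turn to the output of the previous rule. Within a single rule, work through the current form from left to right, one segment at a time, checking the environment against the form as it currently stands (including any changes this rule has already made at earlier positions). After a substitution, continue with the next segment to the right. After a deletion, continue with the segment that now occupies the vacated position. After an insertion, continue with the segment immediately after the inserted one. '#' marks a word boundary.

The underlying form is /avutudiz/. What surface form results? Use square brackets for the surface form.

[avtzas]

(1) Final Obstruent Devoicing: [avutudiz] → [avutudis]
(2) Stop Lenition: [avutudis] → [avutuzis]
(3) Syncope: [avutuzis] → [avtzs]
(4) Vowel Epenthesis: [avtzs] → [avtzas]
(5) t-Assibilation: no change — [avtzas]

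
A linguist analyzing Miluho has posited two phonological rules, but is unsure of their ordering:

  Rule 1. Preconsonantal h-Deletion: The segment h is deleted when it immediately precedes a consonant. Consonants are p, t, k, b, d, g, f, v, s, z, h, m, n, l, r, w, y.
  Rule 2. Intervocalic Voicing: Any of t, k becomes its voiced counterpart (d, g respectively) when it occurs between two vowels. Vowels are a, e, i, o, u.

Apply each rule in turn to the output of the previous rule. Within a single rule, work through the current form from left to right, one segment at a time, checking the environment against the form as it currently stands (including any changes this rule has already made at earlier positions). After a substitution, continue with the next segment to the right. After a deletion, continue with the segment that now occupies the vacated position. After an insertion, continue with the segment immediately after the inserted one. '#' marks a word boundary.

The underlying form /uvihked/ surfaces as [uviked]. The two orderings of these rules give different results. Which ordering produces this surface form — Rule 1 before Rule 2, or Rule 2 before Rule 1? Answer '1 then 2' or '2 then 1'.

2 then 1

Order 1 then 2:
  1 Preconsonantal h-Deletion: [uvihked] → [uviked]
  2 Intervocalic Voicing: [uviked] → [uviged]
  result: [uviged]
Order 2 then 1:
  2 Intervocalic Voicing: no change — [uvihked]
  1 Preconsonantal h-Deletion: [uvihked] → [uviked]
  result: [uviked]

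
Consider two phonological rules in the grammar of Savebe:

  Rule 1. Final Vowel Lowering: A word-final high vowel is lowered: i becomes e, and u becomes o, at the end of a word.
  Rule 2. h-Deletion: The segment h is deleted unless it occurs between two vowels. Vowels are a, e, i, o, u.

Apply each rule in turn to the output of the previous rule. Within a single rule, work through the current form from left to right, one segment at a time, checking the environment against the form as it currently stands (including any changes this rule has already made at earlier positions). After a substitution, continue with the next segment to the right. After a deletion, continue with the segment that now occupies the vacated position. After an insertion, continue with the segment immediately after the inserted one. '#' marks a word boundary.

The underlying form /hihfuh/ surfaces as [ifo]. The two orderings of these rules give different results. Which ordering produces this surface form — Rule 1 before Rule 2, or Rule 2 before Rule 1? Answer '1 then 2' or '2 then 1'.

Order 1 then 2:
  1 Final Vowel Lowering: no change — [hihfuh]
  2 h-Deletion: [hihfuh] → [ifu]
  result: [ifu]
Order 2 then 1:
  2 h-Deletion: [hihfuh] → [ifu]
  1 Final Vowel Lowering: [ifu] → [ifo]
  result: [ifo]

2 then 1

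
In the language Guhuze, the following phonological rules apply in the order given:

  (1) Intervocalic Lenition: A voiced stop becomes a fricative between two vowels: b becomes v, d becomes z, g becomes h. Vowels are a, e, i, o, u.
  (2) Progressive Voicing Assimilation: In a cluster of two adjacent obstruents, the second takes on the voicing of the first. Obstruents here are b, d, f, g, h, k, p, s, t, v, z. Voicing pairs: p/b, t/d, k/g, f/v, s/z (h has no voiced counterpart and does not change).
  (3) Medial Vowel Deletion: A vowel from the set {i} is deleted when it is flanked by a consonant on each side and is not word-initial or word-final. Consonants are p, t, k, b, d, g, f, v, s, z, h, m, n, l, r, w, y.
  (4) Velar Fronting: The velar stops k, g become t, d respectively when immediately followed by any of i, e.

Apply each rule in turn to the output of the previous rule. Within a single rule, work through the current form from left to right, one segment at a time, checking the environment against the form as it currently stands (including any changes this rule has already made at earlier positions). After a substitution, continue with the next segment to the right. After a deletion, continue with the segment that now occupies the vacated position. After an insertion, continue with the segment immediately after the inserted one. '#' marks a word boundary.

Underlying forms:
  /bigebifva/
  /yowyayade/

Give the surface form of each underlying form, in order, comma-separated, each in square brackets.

[bhevffa], [yowyayaze]

/bigebifva/:
  (1) Intervocalic Lenition: [bigebifva] → [bihevifva]
  (2) Progressive Voicing Assimilation: [bihevifva] → [biheviffa]
  (3) Medial Vowel Deletion: [biheviffa] → [bhevffa]
  (4) Velar Fronting: no change — [bhevffa]
/yowyayade/:
  (1) Intervocalic Lenition: [yowyayade] → [yowyayaze]
  (2) Progressive Voicing Assimilation: no change — [yowyayaze]
  (3) Medial Vowel Deletion: no change — [yowyayaze]
  (4) Velar Fronting: no change — [yowyayaze]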